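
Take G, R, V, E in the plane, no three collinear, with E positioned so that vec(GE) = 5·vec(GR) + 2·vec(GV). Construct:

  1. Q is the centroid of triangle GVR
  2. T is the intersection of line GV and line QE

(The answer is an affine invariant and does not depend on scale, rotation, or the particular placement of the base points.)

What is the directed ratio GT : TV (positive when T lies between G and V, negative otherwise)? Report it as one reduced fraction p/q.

Set G = (0, 0), R = (1, 0), V = (0, 1), E = (5, 2); any affine frame gives the same invariant.
1. Q is the centroid of triangle GVR ⇒ Q = (1/3, 1/3)
2. T is the intersection of line GV and line QE ⇒ T = (0, 3/14)
T = G + t·(V−G) with t = 3/14, so GT:TV = t:(1−t) = 3/14:11/14

GT:TV = 3/11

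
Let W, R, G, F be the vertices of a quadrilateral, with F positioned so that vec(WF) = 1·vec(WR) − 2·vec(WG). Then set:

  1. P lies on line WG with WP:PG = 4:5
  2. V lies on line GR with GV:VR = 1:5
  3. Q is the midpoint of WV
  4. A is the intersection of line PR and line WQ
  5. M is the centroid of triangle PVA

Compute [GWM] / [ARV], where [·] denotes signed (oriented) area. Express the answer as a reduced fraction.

[GWM]:[ARV] = 73/375

Assign W = (0, 0), R = (1, 0), G = (0, 1), F = (1, -2) — the answer is frame-independent, so this choice is without loss of generality.
1. P lies on line WG with WP:PG = 4:5 ⇒ P = (0, 4/9)
2. V lies on line GR with GV:VR = 1:5 ⇒ V = (1/6, 5/6)
3. Q is the midpoint of WV ⇒ Q = (1/12, 5/12)
4. A is the intersection of line PR and line WQ ⇒ A = (4/49, 20/49)
5. M is the centroid of triangle PVA ⇒ M = (73/882, 1487/2646)
2·[GWM] = 73/882, 2·[ARV] = 125/294
[GWM]:[ARV] = 73/882:125/294 = 73/375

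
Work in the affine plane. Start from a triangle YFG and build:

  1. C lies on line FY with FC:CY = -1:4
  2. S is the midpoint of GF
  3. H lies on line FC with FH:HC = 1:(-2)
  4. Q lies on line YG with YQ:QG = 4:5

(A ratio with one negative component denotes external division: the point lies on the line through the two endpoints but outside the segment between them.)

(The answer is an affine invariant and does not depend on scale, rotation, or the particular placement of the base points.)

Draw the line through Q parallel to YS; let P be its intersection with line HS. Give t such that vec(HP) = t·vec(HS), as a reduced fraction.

t = 5/3

Work in coordinates with Y = (0, 0), F = (1, 0), G = (0, 1).
1. C lies on line FY with FC:CY = -1:4 ⇒ C = (4/3, 0)
2. S is the midpoint of GF ⇒ S = (1/2, 1/2)
3. H lies on line FC with FH:HC = 1:(-2) ⇒ H = (2/3, 0)
4. Q lies on line YG with YQ:QG = 4:5 ⇒ Q = (0, 4/9)
through Q parallel to YS: direction (1/2, 1/2); meets HS at P = (7/18, 5/6)
P = H + t·(S−H) with t = 5/3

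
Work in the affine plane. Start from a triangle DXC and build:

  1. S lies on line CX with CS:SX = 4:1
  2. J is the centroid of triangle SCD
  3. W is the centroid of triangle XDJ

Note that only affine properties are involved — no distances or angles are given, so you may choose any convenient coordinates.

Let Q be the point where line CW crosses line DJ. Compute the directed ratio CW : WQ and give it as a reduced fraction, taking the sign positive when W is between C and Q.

Choose coordinates D = (0, 0), X = (1, 0), C = (0, 1).
1. S lies on line CX with CS:SX = 4:1 ⇒ S = (4/5, 1/5)
2. J is the centroid of triangle SCD ⇒ J = (4/15, 2/5)
3. W is the centroid of triangle XDJ ⇒ W = (19/45, 2/15)
line CW meets DJ at Q = (38/135, 19/45)
W = C + t·(Q−C) with t = 3/2, so CW:WQ = 3/2:-1/2

CW:WQ = -3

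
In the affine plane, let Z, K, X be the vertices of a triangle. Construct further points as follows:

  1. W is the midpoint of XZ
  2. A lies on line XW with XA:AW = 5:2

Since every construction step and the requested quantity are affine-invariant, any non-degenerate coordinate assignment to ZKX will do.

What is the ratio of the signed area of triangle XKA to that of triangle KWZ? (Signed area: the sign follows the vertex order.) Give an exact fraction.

[XKA]:[KWZ] = -5/7

Set Z = (0, 0), K = (1, 0), X = (0, 1); any affine frame gives the same invariant.
1. W is the midpoint of XZ ⇒ W = (0, 1/2)
2. A lies on line XW with XA:AW = 5:2 ⇒ A = (0, 9/14)
2·[XKA] = -5/14, 2·[KWZ] = 1/2
[XKA]:[KWZ] = -5/14:1/2 = -5/7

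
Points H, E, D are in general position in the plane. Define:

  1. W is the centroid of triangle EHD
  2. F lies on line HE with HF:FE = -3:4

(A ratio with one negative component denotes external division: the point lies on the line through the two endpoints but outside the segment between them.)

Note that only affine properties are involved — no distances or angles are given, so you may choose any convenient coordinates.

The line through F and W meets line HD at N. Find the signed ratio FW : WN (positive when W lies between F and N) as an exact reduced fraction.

Choose coordinates H = (0, 0), E = (1, 0), D = (0, 1).
1. W is the centroid of triangle EHD ⇒ W = (1/3, 1/3)
2. F lies on line HE with HF:FE = -3:4 ⇒ F = (-3, 0)
line FW meets HD at N = (0, 3/10)
W = F + t·(N−F) with t = 10/9, so FW:WN = 10/9:-1/9

FW:WN = -10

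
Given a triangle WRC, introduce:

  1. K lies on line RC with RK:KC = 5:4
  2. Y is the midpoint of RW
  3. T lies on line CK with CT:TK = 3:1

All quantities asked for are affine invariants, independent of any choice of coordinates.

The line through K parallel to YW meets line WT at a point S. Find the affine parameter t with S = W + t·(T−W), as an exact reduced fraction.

Choose coordinates W = (0, 0), R = (1, 0), C = (0, 1).
1. K lies on line RC with RK:KC = 5:4 ⇒ K = (4/9, 5/9)
2. Y is the midpoint of RW ⇒ Y = (1/2, 0)
3. T lies on line CK with CT:TK = 3:1 ⇒ T = (1/3, 2/3)
through K parallel to YW: direction (-1/2, 0); meets WT at S = (5/18, 5/9)
S = W + t·(T−W) with t = 5/6

t = 5/6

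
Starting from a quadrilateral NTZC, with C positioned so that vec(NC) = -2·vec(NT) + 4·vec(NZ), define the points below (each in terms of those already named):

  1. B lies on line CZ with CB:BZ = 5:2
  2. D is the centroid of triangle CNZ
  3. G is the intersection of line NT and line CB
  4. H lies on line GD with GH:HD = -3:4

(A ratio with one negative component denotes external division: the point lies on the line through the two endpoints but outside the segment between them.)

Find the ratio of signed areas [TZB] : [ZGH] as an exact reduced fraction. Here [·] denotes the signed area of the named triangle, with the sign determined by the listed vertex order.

Set N = (0, 0), T = (1, 0), Z = (0, 1), C = (-2, 4); any affine frame gives the same invariant.
1. B lies on line CZ with CB:BZ = 5:2 ⇒ B = (-4/7, 13/7)
2. D is the centroid of triangle CNZ ⇒ D = (-2/3, 5/3)
3. G is the intersection of line NT and line CB ⇒ G = (2/3, 0)
4. H lies on line GD with GH:HD = -3:4 ⇒ H = (14/3, -5)
2·[TZB] = -2/7, 2·[ZGH] = 2/3
[TZB]:[ZGH] = -2/7:2/3 = -3/7

[TZB]:[ZGH] = -3/7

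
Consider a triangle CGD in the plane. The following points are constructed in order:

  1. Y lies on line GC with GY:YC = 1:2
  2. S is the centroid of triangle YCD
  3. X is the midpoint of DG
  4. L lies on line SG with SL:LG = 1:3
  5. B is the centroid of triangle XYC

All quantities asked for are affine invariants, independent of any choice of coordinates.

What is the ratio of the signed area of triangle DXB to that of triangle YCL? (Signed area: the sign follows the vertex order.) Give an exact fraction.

Set C = (0, 0), G = (1, 0), D = (0, 1); any affine frame gives the same invariant.
1. Y lies on line GC with GY:YC = 1:2 ⇒ Y = (2/3, 0)
2. S is the centroid of triangle YCD ⇒ S = (2/9, 1/3)
3. X is the midpoint of DG ⇒ X = (1/2, 1/2)
4. L lies on line SG with SL:LG = 1:3 ⇒ L = (5/12, 1/4)
5. B is the centroid of triangle XYC ⇒ B = (7/18, 1/6)
2·[DXB] = -2/9, 2·[YCL] = -1/6
[DXB]:[YCL] = -2/9:-1/6 = 4/3

[DXB]:[YCL] = 4/3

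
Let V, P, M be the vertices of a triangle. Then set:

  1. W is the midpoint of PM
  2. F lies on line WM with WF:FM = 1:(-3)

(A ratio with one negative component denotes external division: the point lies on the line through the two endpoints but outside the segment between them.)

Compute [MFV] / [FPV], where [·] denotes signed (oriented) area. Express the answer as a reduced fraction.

Assign V = (0, 0), P = (1, 0), M = (0, 1) — the answer is frame-independent, so this choice is without loss of generality.
1. W is the midpoint of PM ⇒ W = (1/2, 1/2)
2. F lies on line WM with WF:FM = 1:(-3) ⇒ F = (3/4, 1/4)
2·[MFV] = -3/4, 2·[FPV] = -1/4
[MFV]:[FPV] = -3/4:-1/4 = 3

[MFV]:[FPV] = 3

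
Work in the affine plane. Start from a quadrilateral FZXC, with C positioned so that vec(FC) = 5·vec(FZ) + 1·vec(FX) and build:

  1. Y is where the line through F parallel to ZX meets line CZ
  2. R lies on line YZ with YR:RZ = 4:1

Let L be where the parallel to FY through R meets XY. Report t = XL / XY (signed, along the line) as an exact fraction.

Work in coordinates with F = (0, 0), Z = (1, 0), X = (0, 1), C = (5, 1).
1. Y is where the line through F parallel to ZX meets line CZ ⇒ Y = (1/5, -1/5)
2. R lies on line YZ with YR:RZ = 4:1 ⇒ R = (21/25, -1/25)
through R parallel to FY: direction (1/5, -1/5); meets XY at L = (1/25, 19/25)
L = X + t·(Y−X) with t = 1/5

t = 1/5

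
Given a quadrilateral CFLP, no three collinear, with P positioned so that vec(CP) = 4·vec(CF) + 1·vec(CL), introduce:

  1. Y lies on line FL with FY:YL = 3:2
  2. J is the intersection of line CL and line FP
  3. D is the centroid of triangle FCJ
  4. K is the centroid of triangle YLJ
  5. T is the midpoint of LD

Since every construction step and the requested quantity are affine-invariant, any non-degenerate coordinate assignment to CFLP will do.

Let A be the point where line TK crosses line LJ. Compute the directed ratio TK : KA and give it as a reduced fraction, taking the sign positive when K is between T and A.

TK:KA = 1/4

Choose coordinates C = (0, 0), F = (1, 0), L = (0, 1), P = (4, 1).
1. Y lies on line FL with FY:YL = 3:2 ⇒ Y = (2/5, 3/5)
2. J is the intersection of line CL and line FP ⇒ J = (0, -1/3)
3. D is the centroid of triangle FCJ ⇒ D = (1/3, -1/9)
4. K is the centroid of triangle YLJ ⇒ K = (2/15, 19/45)
5. T is the midpoint of LD ⇒ T = (1/6, 4/9)
line TK meets LJ at A = (0, 1/3)
K = T + t·(A−T) with t = 1/5, so TK:KA = 1/5:4/5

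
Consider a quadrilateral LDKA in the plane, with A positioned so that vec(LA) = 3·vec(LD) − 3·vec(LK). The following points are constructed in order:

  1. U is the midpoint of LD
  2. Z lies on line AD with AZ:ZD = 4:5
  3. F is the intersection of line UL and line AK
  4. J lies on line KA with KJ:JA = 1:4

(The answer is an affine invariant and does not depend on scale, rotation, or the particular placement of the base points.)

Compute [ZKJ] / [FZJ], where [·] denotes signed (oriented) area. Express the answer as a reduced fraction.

Assign L = (0, 0), D = (1, 0), K = (0, 1), A = (3, -3) — the answer is frame-independent, so this choice is without loss of generality.
1. U is the midpoint of LD ⇒ U = (1/2, 0)
2. Z lies on line AD with AZ:ZD = 4:5 ⇒ Z = (19/9, -5/3)
3. F is the intersection of line UL and line AK ⇒ F = (3/4, 0)
4. J lies on line KA with KJ:JA = 1:4 ⇒ J = (3/5, 1/5)
2·[ZKJ] = 4/45, 2·[FZJ] = 1/45
[ZKJ]:[FZJ] = 4/45:1/45 = 4

[ZKJ]:[FZJ] = 4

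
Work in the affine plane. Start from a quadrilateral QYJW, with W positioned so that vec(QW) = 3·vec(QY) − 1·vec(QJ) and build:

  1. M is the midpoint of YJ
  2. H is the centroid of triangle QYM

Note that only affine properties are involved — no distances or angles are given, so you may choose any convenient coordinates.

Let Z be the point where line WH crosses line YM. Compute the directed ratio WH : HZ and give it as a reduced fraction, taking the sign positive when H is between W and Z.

Assign Q = (0, 0), Y = (1, 0), J = (0, 1), W = (3, -1) — the answer is frame-independent, so this choice is without loss of generality.
1. M is the midpoint of YJ ⇒ M = (1/2, 1/2)
2. H is the centroid of triangle QYM ⇒ H = (1/2, 1/6)
line WH meets YM at Z = (9/8, -1/8)
H = W + t·(Z−W) with t = 4/3, so WH:HZ = 4/3:-1/3

WH:HZ = -4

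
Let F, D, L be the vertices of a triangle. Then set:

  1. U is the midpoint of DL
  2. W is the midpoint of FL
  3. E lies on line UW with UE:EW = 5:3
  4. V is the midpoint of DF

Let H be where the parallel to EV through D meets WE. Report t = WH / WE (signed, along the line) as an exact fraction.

Assign F = (0, 0), D = (1, 0), L = (0, 1) — the answer is frame-independent, so this choice is without loss of generality.
1. U is the midpoint of DL ⇒ U = (1/2, 1/2)
2. W is the midpoint of FL ⇒ W = (0, 1/2)
3. E lies on line UW with UE:EW = 5:3 ⇒ E = (3/16, 1/2)
4. V is the midpoint of DF ⇒ V = (1/2, 0)
through D parallel to EV: direction (5/16, -1/2); meets WE at H = (11/16, 1/2)
H = W + t·(E−W) with t = 11/3

t = 11/3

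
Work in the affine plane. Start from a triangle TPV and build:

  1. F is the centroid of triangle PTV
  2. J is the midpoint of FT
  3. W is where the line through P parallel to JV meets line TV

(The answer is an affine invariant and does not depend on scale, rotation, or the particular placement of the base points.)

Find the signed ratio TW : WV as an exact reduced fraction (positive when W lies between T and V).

TW:WV = -5/4

Choose coordinates T = (0, 0), P = (1, 0), V = (0, 1).
1. F is the centroid of triangle PTV ⇒ F = (1/3, 1/3)
2. J is the midpoint of FT ⇒ J = (1/6, 1/6)
3. W is where the line through P parallel to JV meets line TV ⇒ W = (0, 5)
W = T + t·(V−T) with t = 5, so TW:WV = t:(1−t) = 5:-4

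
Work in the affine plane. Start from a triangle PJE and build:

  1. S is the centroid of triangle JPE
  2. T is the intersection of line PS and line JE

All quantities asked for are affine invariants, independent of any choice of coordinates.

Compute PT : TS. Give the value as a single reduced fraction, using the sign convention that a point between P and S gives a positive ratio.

PT:TS = -3

Work in coordinates with P = (0, 0), J = (1, 0), E = (0, 1).
1. S is the centroid of triangle JPE ⇒ S = (1/3, 1/3)
2. T is the intersection of line PS and line JE ⇒ T = (1/2, 1/2)
T = P + t·(S−P) with t = 3/2, so PT:TS = t:(1−t) = 3/2:-1/2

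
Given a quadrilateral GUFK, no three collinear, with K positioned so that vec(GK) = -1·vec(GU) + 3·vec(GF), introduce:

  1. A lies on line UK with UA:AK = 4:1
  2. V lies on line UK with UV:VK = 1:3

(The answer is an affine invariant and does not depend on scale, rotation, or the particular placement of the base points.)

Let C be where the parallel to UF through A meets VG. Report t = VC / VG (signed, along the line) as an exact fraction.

t = -11/25

Assign G = (0, 0), U = (1, 0), F = (0, 1), K = (-1, 3) — the answer is frame-independent, so this choice is without loss of generality.
1. A lies on line UK with UA:AK = 4:1 ⇒ A = (-3/5, 12/5)
2. V lies on line UK with UV:VK = 1:3 ⇒ V = (1/2, 3/4)
through A parallel to UF: direction (-1, 1); meets VG at C = (18/25, 27/25)
C = V + t·(G−V) with t = -11/25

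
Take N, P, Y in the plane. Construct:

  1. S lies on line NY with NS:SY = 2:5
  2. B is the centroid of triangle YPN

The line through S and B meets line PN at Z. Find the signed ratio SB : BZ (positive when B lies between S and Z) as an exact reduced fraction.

SB:BZ = -1/7

Choose coordinates N = (0, 0), P = (1, 0), Y = (0, 1).
1. S lies on line NY with NS:SY = 2:5 ⇒ S = (0, 2/7)
2. B is the centroid of triangle YPN ⇒ B = (1/3, 1/3)
line SB meets PN at Z = (-2, 0)
B = S + t·(Z−S) with t = -1/6, so SB:BZ = -1/6:7/6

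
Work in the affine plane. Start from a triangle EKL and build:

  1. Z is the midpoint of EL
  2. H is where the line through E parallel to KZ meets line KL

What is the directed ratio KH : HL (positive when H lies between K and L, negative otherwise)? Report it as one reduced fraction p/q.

KH:HL = -1/2

Work in coordinates with E = (0, 0), K = (1, 0), L = (0, 1).
1. Z is the midpoint of EL ⇒ Z = (0, 1/2)
2. H is where the line through E parallel to KZ meets line KL ⇒ H = (2, -1)
H = K + t·(L−K) with t = -1, so KH:HL = t:(1−t) = -1:2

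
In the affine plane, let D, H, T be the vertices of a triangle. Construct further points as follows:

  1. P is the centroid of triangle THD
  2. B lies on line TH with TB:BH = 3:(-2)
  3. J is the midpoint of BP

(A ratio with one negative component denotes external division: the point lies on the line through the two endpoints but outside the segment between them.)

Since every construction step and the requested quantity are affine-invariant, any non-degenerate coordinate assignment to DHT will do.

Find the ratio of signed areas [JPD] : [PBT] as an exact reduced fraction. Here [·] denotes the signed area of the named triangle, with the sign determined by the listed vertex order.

[JPD]:[PBT] = 5/6

Assign D = (0, 0), H = (1, 0), T = (0, 1) — the answer is frame-independent, so this choice is without loss of generality.
1. P is the centroid of triangle THD ⇒ P = (1/3, 1/3)
2. B lies on line TH with TB:BH = 3:(-2) ⇒ B = (3, -2)
3. J is the midpoint of BP ⇒ J = (5/3, -5/6)
2·[JPD] = 5/6, 2·[PBT] = 1
[JPD]:[PBT] = 5/6:1 = 5/6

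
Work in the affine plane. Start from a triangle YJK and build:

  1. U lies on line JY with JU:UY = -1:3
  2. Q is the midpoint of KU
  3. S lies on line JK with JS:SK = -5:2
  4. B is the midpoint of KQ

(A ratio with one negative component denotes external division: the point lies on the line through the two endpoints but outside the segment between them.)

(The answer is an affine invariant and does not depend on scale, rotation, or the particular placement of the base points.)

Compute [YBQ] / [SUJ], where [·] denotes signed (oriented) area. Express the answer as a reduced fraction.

Set Y = (0, 0), J = (1, 0), K = (0, 1); any affine frame gives the same invariant.
1. U lies on line JY with JU:UY = -1:3 ⇒ U = (3/2, 0)
2. Q is the midpoint of KU ⇒ Q = (3/4, 1/2)
3. S lies on line JK with JS:SK = -5:2 ⇒ S = (-2/3, 5/3)
4. B is the midpoint of KQ ⇒ B = (3/8, 3/4)
2·[YBQ] = -3/8, 2·[SUJ] = -5/6
[YBQ]:[SUJ] = -3/8:-5/6 = 9/20

[YBQ]:[SUJ] = 9/20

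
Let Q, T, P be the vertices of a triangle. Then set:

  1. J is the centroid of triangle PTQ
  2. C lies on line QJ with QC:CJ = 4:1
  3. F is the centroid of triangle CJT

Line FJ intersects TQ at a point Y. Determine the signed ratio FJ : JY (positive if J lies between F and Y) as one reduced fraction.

FJ:JY = -2/5

Set Q = (0, 0), T = (1, 0), P = (0, 1); any affine frame gives the same invariant.
1. J is the centroid of triangle PTQ ⇒ J = (1/3, 1/3)
2. C lies on line QJ with QC:CJ = 4:1 ⇒ C = (4/15, 4/15)
3. F is the centroid of triangle CJT ⇒ F = (8/15, 1/5)
line FJ meets TQ at Y = (5/6, 0)
J = F + t·(Y−F) with t = -2/3, so FJ:JY = -2/3:5/3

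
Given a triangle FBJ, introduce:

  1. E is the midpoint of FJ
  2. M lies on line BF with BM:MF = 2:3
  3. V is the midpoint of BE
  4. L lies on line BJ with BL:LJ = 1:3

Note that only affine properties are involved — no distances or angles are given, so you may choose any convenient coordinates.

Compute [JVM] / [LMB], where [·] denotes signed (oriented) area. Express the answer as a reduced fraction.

[JVM]:[LMB] = -1/2

Set F = (0, 0), B = (1, 0), J = (0, 1); any affine frame gives the same invariant.
1. E is the midpoint of FJ ⇒ E = (0, 1/2)
2. M lies on line BF with BM:MF = 2:3 ⇒ M = (3/5, 0)
3. V is the midpoint of BE ⇒ V = (1/2, 1/4)
4. L lies on line BJ with BL:LJ = 1:3 ⇒ L = (3/4, 1/4)
2·[JVM] = -1/20, 2·[LMB] = 1/10
[JVM]:[LMB] = -1/20:1/10 = -1/2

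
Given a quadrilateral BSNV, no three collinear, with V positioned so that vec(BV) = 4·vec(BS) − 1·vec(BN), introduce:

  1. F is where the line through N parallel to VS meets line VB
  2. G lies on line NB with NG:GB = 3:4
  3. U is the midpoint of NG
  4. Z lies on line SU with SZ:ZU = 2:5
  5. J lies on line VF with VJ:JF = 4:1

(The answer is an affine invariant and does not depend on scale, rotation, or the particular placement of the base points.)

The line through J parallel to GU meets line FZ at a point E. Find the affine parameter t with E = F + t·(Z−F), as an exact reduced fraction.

t = 56/395

Choose coordinates B = (0, 0), S = (1, 0), N = (0, 1), V = (4, -1).
1. F is where the line through N parallel to VS meets line VB ⇒ F = (12, -3)
2. G lies on line NB with NG:GB = 3:4 ⇒ G = (0, 4/7)
3. U is the midpoint of NG ⇒ U = (0, 11/14)
4. Z lies on line SU with SZ:ZU = 2:5 ⇒ Z = (5/7, 11/49)
5. J lies on line VF with VJ:JF = 4:1 ⇒ J = (52/5, -13/5)
through J parallel to GU: direction (0, 3/14); meets FZ at E = (52/5, -89/35)
E = F + t·(Z−F) with t = 56/395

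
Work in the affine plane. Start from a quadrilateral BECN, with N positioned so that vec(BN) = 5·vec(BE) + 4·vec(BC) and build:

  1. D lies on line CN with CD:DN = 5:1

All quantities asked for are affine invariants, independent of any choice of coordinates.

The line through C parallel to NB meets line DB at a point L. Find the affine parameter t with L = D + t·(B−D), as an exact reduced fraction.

t = -5

Set B = (0, 0), E = (1, 0), C = (0, 1), N = (5, 4); any affine frame gives the same invariant.
1. D lies on line CN with CD:DN = 5:1 ⇒ D = (25/6, 7/2)
through C parallel to NB: direction (-5, -4); meets DB at L = (25, 21)
L = D + t·(B−D) with t = -5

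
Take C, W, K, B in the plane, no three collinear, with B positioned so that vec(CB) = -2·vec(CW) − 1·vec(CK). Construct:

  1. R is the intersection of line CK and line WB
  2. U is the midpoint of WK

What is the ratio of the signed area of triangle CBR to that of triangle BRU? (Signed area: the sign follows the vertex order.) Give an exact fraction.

[CBR]:[BRU] = 1/2

Choose coordinates C = (0, 0), W = (1, 0), K = (0, 1), B = (-2, -1).
1. R is the intersection of line CK and line WB ⇒ R = (0, -1/3)
2. U is the midpoint of WK ⇒ U = (1/2, 1/2)
2·[CBR] = 2/3, 2·[BRU] = 4/3
[CBR]:[BRU] = 2/3:4/3 = 1/2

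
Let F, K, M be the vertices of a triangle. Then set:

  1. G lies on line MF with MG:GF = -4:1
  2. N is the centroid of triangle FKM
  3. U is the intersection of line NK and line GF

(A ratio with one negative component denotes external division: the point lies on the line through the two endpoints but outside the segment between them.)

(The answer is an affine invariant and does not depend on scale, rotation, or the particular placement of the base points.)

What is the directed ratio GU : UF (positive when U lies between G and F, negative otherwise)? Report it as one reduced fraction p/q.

GU:UF = -5/3

Set F = (0, 0), K = (1, 0), M = (0, 1); any affine frame gives the same invariant.
1. G lies on line MF with MG:GF = -4:1 ⇒ G = (0, -1/3)
2. N is the centroid of triangle FKM ⇒ N = (1/3, 1/3)
3. U is the intersection of line NK and line GF ⇒ U = (0, 1/2)
U = G + t·(F−G) with t = 5/2, so GU:UF = t:(1−t) = 5/2:-3/2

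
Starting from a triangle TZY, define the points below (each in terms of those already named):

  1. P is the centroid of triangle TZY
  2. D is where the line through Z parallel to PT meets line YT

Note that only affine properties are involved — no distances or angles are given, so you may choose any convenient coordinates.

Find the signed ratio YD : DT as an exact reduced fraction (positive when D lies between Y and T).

YD:DT = -2

Choose coordinates T = (0, 0), Z = (1, 0), Y = (0, 1).
1. P is the centroid of triangle TZY ⇒ P = (1/3, 1/3)
2. D is where the line through Z parallel to PT meets line YT ⇒ D = (0, -1)
D = Y + t·(T−Y) with t = 2, so YD:DT = t:(1−t) = 2:-1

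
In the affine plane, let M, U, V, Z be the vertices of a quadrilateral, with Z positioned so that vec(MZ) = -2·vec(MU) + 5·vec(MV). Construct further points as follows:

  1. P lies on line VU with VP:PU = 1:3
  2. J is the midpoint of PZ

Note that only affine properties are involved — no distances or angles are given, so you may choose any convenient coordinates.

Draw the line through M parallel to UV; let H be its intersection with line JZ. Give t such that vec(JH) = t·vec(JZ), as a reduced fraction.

t = -2

Set M = (0, 0), U = (1, 0), V = (0, 1), Z = (-2, 5); any affine frame gives the same invariant.
1. P lies on line VU with VP:PU = 1:3 ⇒ P = (1/4, 3/4)
2. J is the midpoint of PZ ⇒ J = (-7/8, 23/8)
through M parallel to UV: direction (-1, 1); meets JZ at H = (11/8, -11/8)
H = J + t·(Z−J) with t = -2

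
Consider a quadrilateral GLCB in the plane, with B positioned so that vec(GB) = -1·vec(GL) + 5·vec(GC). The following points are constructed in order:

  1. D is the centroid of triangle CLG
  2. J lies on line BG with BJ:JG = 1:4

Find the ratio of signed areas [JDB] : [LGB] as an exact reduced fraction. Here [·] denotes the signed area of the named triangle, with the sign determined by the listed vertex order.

[JDB]:[LGB] = -2/25

Assign G = (0, 0), L = (1, 0), C = (0, 1), B = (-1, 5) — the answer is frame-independent, so this choice is without loss of generality.
1. D is the centroid of triangle CLG ⇒ D = (1/3, 1/3)
2. J lies on line BG with BJ:JG = 1:4 ⇒ J = (-4/5, 4)
2·[JDB] = 2/5, 2·[LGB] = -5
[JDB]:[LGB] = 2/5:-5 = -2/25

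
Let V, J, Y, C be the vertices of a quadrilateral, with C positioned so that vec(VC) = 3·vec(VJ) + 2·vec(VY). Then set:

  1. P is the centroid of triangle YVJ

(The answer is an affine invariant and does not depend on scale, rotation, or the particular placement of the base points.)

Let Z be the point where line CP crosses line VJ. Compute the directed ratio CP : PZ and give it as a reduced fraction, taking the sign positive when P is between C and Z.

Choose coordinates V = (0, 0), J = (1, 0), Y = (0, 1), C = (3, 2).
1. P is the centroid of triangle YVJ ⇒ P = (1/3, 1/3)
line CP meets VJ at Z = (-1/5, 0)
P = C + t·(Z−C) with t = 5/6, so CP:PZ = 5/6:1/6

CP:PZ = 5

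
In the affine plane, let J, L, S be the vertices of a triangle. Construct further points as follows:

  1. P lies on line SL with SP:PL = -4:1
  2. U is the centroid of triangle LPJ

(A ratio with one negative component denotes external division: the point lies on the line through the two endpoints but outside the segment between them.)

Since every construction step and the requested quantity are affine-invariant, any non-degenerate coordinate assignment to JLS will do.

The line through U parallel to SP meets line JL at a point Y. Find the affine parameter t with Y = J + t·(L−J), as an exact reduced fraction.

Set J = (0, 0), L = (1, 0), S = (0, 1); any affine frame gives the same invariant.
1. P lies on line SL with SP:PL = -4:1 ⇒ P = (4/3, -1/3)
2. U is the centroid of triangle LPJ ⇒ U = (7/9, -1/9)
through U parallel to SP: direction (4/3, -4/3); meets JL at Y = (2/3, 0)
Y = J + t·(L−J) with t = 2/3

t = 2/3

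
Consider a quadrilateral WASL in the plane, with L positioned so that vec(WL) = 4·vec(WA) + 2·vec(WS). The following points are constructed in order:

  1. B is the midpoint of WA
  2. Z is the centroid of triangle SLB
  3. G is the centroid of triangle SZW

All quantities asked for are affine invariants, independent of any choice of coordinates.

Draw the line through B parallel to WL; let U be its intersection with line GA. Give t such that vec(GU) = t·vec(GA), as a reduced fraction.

Set W = (0, 0), A = (1, 0), S = (0, 1), L = (4, 2); any affine frame gives the same invariant.
1. B is the midpoint of WA ⇒ B = (1/2, 0)
2. Z is the centroid of triangle SLB ⇒ Z = (3/2, 1)
3. G is the centroid of triangle SZW ⇒ G = (1/2, 2/3)
through B parallel to WL: direction (4, 2); meets GA at U = (19/22, 2/11)
U = G + t·(A−G) with t = 8/11

t = 8/11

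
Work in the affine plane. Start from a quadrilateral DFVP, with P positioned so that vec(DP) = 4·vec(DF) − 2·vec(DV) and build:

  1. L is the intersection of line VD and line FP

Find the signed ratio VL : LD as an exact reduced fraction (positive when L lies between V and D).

VL:LD = 1/2

Set D = (0, 0), F = (1, 0), V = (0, 1), P = (4, -2); any affine frame gives the same invariant.
1. L is the intersection of line VD and line FP ⇒ L = (0, 2/3)
L = V + t·(D−V) with t = 1/3, so VL:LD = t:(1−t) = 1/3:2/3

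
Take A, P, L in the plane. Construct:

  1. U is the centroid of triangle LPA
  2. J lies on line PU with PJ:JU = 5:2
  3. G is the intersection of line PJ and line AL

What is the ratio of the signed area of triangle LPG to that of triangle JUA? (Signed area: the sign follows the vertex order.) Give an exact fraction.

[LPG]:[JUA] = -21/4

Assign A = (0, 0), P = (1, 0), L = (0, 1) — the answer is frame-independent, so this choice is without loss of generality.
1. U is the centroid of triangle LPA ⇒ U = (1/3, 1/3)
2. J lies on line PU with PJ:JU = 5:2 ⇒ J = (11/21, 5/21)
3. G is the intersection of line PJ and line AL ⇒ G = (0, 1/2)
2·[LPG] = -1/2, 2·[JUA] = 2/21
[LPG]:[JUA] = -1/2:2/21 = -21/4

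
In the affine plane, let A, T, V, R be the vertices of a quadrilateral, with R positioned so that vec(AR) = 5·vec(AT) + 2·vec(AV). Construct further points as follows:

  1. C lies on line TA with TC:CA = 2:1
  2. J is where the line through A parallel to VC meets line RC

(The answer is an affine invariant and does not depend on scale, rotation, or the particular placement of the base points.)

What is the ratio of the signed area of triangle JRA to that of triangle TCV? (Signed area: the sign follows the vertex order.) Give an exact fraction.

[JRA]:[TCV] = -17/16

Work in coordinates with A = (0, 0), T = (1, 0), V = (0, 1), R = (5, 2).
1. C lies on line TA with TC:CA = 2:1 ⇒ C = (1/3, 0)
2. J is where the line through A parallel to VC meets line RC ⇒ J = (1/24, -1/8)
2·[JRA] = 17/24, 2·[TCV] = -2/3
[JRA]:[TCV] = 17/24:-2/3 = -17/16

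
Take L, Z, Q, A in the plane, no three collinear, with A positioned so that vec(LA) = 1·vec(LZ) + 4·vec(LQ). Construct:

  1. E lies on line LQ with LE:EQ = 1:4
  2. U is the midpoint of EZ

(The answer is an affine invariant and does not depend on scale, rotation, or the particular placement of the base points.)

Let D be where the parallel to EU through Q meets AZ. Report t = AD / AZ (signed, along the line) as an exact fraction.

t = 4/5

Set L = (0, 0), Z = (1, 0), Q = (0, 1), A = (1, 4); any affine frame gives the same invariant.
1. E lies on line LQ with LE:EQ = 1:4 ⇒ E = (0, 1/5)
2. U is the midpoint of EZ ⇒ U = (1/2, 1/10)
through Q parallel to EU: direction (1/2, -1/10); meets AZ at D = (1, 4/5)
D = A + t·(Z−A) with t = 4/5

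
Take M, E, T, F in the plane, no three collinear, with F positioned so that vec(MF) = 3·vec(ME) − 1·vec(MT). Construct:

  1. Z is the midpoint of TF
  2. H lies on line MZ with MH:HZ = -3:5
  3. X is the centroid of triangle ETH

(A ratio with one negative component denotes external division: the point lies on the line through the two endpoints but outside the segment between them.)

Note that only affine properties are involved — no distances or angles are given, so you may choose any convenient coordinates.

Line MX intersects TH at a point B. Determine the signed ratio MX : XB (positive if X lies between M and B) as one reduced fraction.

Work in coordinates with M = (0, 0), E = (1, 0), T = (0, 1), F = (3, -1).
1. Z is the midpoint of TF ⇒ Z = (3/2, 0)
2. H lies on line MZ with MH:HZ = -3:5 ⇒ H = (-9/4, 0)
3. X is the centroid of triangle ETH ⇒ X = (-5/12, 1/3)
line MX meets TH at B = (-45/56, 9/14)
X = M + t·(B−M) with t = 14/27, so MX:XB = 14/27:13/27

MX:XB = 14/13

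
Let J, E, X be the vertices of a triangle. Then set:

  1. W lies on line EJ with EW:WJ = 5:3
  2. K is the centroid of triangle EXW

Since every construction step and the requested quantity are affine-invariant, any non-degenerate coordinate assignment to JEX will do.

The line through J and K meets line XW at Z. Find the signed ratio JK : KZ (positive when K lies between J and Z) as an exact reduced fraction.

JK:KZ = -14/5

Work in coordinates with J = (0, 0), E = (1, 0), X = (0, 1).
1. W lies on line EJ with EW:WJ = 5:3 ⇒ W = (3/8, 0)
2. K is the centroid of triangle EXW ⇒ K = (11/24, 1/3)
line JK meets XW at Z = (33/112, 3/14)
K = J + t·(Z−J) with t = 14/9, so JK:KZ = 14/9:-5/9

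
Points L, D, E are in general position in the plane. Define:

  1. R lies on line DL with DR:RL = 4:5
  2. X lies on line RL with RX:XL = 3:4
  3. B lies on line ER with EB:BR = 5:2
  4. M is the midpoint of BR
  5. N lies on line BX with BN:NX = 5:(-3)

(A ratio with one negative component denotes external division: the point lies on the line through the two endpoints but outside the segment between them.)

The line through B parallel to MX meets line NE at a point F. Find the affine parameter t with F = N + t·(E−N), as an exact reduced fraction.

Assign L = (0, 0), D = (1, 0), E = (0, 1) — the answer is frame-independent, so this choice is without loss of generality.
1. R lies on line DL with DR:RL = 4:5 ⇒ R = (5/9, 0)
2. X lies on line RL with RX:XL = 3:4 ⇒ X = (20/63, 0)
3. B lies on line ER with EB:BR = 5:2 ⇒ B = (25/63, 2/7)
4. M is the midpoint of BR ⇒ M = (10/21, 1/7)
5. N lies on line BX with BN:NX = 5:(-3) ⇒ N = (25/126, -3/7)
through B parallel to MX: direction (-10/63, -1/7); meets NE at F = (25/189, 1/21)
F = N + t·(E−N) with t = 1/3

t = 1/3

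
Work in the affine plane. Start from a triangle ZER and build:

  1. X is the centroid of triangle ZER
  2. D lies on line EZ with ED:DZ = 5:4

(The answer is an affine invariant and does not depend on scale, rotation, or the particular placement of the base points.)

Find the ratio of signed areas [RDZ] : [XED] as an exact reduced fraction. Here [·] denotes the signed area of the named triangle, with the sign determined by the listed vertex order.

[RDZ]:[XED] = 12/5

Work in coordinates with Z = (0, 0), E = (1, 0), R = (0, 1).
1. X is the centroid of triangle ZER ⇒ X = (1/3, 1/3)
2. D lies on line EZ with ED:DZ = 5:4 ⇒ D = (4/9, 0)
2·[RDZ] = -4/9, 2·[XED] = -5/27
[RDZ]:[XED] = -4/9:-5/27 = 12/5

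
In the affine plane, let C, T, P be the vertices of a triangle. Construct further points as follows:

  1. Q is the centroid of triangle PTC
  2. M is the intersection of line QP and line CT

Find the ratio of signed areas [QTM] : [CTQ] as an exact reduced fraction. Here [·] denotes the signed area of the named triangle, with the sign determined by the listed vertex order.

[QTM]:[CTQ] = -1/2

Work in coordinates with C = (0, 0), T = (1, 0), P = (0, 1).
1. Q is the centroid of triangle PTC ⇒ Q = (1/3, 1/3)
2. M is the intersection of line QP and line CT ⇒ M = (1/2, 0)
2·[QTM] = -1/6, 2·[CTQ] = 1/3
[QTM]:[CTQ] = -1/6:1/3 = -1/2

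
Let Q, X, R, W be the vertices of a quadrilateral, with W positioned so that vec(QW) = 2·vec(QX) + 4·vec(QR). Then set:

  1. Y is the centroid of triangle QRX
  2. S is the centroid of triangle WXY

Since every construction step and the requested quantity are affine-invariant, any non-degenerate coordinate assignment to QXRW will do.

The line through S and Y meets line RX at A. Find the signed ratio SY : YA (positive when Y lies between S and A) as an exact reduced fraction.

SY:YA = -17/3

Set Q = (0, 0), X = (1, 0), R = (0, 1), W = (2, 4); any affine frame gives the same invariant.
1. Y is the centroid of triangle QRX ⇒ Y = (1/3, 1/3)
2. S is the centroid of triangle WXY ⇒ S = (10/9, 13/9)
line SY meets RX at A = (8/17, 9/17)
Y = S + t·(A−S) with t = 17/14, so SY:YA = 17/14:-3/14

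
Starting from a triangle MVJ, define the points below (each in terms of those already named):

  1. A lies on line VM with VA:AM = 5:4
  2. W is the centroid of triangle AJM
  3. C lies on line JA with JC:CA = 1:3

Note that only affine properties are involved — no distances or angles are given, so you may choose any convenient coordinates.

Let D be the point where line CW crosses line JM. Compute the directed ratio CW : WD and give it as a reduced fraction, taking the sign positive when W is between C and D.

Choose coordinates M = (0, 0), V = (1, 0), J = (0, 1).
1. A lies on line VM with VA:AM = 5:4 ⇒ A = (4/9, 0)
2. W is the centroid of triangle AJM ⇒ W = (4/27, 1/3)
3. C lies on line JA with JC:CA = 1:3 ⇒ C = (1/9, 3/4)
line CW meets JM at D = (0, 2)
W = C + t·(D−C) with t = -1/3, so CW:WD = -1/3:4/3

CW:WD = -1/4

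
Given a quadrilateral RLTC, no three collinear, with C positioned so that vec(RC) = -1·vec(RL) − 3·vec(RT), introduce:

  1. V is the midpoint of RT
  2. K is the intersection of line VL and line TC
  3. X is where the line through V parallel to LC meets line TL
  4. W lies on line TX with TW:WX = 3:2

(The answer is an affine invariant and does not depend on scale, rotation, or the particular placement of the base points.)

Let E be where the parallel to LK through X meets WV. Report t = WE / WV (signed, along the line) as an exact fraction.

t = 1/11

Set R = (0, 0), L = (1, 0), T = (0, 1), C = (-1, -3); any affine frame gives the same invariant.
1. V is the midpoint of RT ⇒ V = (0, 1/2)
2. K is the intersection of line VL and line TC ⇒ K = (-1/9, 5/9)
3. X is where the line through V parallel to LC meets line TL ⇒ X = (1/5, 4/5)
4. W lies on line TX with TW:WX = 3:2 ⇒ W = (3/25, 22/25)
through X parallel to LK: direction (-10/9, 5/9); meets WV at E = (6/55, 93/110)
E = W + t·(V−W) with t = 1/11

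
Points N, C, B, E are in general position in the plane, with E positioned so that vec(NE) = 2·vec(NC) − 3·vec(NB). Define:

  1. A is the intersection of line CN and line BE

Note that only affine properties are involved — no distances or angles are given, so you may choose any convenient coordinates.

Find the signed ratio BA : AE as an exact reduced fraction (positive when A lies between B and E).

Work in coordinates with N = (0, 0), C = (1, 0), B = (0, 1), E = (2, -3).
1. A is the intersection of line CN and line BE ⇒ A = (1/2, 0)
A = B + t·(E−B) with t = 1/4, so BA:AE = t:(1−t) = 1/4:3/4

BA:AE = 1/3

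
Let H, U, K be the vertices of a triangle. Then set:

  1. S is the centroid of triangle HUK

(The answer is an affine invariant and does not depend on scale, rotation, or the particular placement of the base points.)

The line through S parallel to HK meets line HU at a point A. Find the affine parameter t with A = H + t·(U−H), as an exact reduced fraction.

t = 1/3

Set H = (0, 0), U = (1, 0), K = (0, 1); any affine frame gives the same invariant.
1. S is the centroid of triangle HUK ⇒ S = (1/3, 1/3)
through S parallel to HK: direction (0, 1); meets HU at A = (1/3, 0)
A = H + t·(U−H) with t = 1/3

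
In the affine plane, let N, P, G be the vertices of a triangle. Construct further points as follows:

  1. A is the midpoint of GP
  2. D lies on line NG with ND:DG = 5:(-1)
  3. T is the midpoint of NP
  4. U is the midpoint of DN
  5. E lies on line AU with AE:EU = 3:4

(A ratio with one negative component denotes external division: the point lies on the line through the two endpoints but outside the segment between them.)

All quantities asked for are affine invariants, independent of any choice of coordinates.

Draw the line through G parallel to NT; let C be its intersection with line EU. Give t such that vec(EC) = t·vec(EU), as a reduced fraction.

Work in coordinates with N = (0, 0), P = (1, 0), G = (0, 1).
1. A is the midpoint of GP ⇒ A = (1/2, 1/2)
2. D lies on line NG with ND:DG = 5:(-1) ⇒ D = (0, 5/4)
3. T is the midpoint of NP ⇒ T = (1/2, 0)
4. U is the midpoint of DN ⇒ U = (0, 5/8)
5. E lies on line AU with AE:EU = 3:4 ⇒ E = (2/7, 31/56)
through G parallel to NT: direction (1/2, 0); meets EU at C = (-3/2, 1)
C = E + t·(U−E) with t = 25/4

t = 25/4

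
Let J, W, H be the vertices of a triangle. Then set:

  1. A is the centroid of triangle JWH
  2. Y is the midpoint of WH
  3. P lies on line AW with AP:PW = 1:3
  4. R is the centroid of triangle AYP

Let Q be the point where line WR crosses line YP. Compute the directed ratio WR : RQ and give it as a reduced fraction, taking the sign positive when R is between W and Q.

Set J = (0, 0), W = (1, 0), H = (0, 1); any affine frame gives the same invariant.
1. A is the centroid of triangle JWH ⇒ A = (1/3, 1/3)
2. Y is the midpoint of WH ⇒ Y = (1/2, 1/2)
3. P lies on line AW with AP:PW = 1:3 ⇒ P = (1/2, 1/4)
4. R is the centroid of triangle AYP ⇒ R = (4/9, 13/36)
line WR meets YP at Q = (1/2, 13/40)
R = W + t·(Q−W) with t = 10/9, so WR:RQ = 10/9:-1/9

WR:RQ = -10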